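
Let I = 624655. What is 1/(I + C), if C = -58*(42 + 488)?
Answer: 1/593915 ≈ 1.6837e-6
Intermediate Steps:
C = -30740 (C = -58*530 = -30740)
1/(I + C) = 1/(624655 - 30740) = 1/593915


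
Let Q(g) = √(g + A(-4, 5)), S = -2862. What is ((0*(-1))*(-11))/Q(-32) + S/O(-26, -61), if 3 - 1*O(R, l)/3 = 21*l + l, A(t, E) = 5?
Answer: -954/1345 ≈ -0.70929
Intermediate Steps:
O(R, l) = 9 - 66*l (O(R, l) = 9 - 3*(21*l + l) = 9 - 66*l)
Q(g) = √(5 + g) (Q(g) = √(g + 5) = √(5 + g))
((0*(-1))*(-11))/Q(-32) + S/O(-26, -61) = ((0*(-1))*(-11))/(√(5 - 32)) - 2862/(9 - 66*(-61)) = (0*(-11))/(√(-27)) - 2862/(9 + 4026) = 0/((3*I*√3)) - 2862/4035 = 0*(-I*√3/9) - 2862*1/4035 = 0 - 954/1345 = -954/1345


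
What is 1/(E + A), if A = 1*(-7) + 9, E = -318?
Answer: -1/316 ≈ -0.0031646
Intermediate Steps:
A = 2 (A = -7 + 9 = 2)
1/(E + A) = 1/(-318 + 2) = 1/(-316) = -1/316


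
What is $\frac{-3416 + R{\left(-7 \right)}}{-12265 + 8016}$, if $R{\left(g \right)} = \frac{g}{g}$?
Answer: $\frac{3415}{4249} \approx 0.80372$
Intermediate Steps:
$R{\left(g \right)} = 1$
$\frac{-3416 + R{\left(-7 \right)}}{-12265 + 8016} = \frac{-3416 + 1}{-12265 + 8016} = - \frac{3415}{-4249} = \left(-3415\right) \left(- \frac{1}{4249}\right) = \frac{3415}{4249}$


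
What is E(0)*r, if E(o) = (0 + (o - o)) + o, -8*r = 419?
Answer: 0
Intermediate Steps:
r = -419/8 (r = -1/8*419 = -419/8 ≈ -52.375)
E(o) = o (E(o) = (0 + 0) + o = 0 + o = o)
E(0)*r = 0*(-419/8) = 0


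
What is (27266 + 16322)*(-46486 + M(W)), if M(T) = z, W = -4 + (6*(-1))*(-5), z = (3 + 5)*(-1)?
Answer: -2026580472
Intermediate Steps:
z = -8 (z = 8*(-1) = -8)
W = 26 (W = -4 - 6*(-5) = -4 + 30 = 26)
M(T) = -8
(27266 + 16322)*(-46486 + M(W)) = (27266 + 16322)*(-46486 - 8) = 43588*(-46494) = -2026580472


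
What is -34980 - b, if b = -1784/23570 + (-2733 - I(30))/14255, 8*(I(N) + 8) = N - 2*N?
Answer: -4701141148887/134396140 ≈ -34980.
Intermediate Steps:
I(N) = -8 - N/8 (I(N) = -8 + (N - 2*N)/8 = -8 + (-N)/8 = -8 - N/8)
b = -35828313/134396140 (b = -1784/23570 + (-2733 - (-8 - ⅛*30))/14255 = -1784*1/23570 + (-2733 - (-8 - 15/4))*(1/14255) = -892/11785 + (-2733 - 1*(-47/4))*(1/14255) = -892/11785 + (-2733 + 47/4)*(1/14255) = -892/11785 - 10885/4*1/14255 = -892/11785 - 2177/11404 = -35828313/134396140 ≈ -0.26659)
-34980 - b = -34980 - 1*(-35828313/134396140) = -34980 + 35828313/134396140 = -4701141148887/134396140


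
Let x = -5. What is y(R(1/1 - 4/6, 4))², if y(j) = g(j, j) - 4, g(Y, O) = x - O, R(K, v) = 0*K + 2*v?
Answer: 289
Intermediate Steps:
R(K, v) = 2*v (R(K, v) = 0 + 2*v = 2*v)
g(Y, O) = -5 - O
y(j) = -9 - j (y(j) = (-5 - j) - 4 = -9 - j)
y(R(1/1 - 4/6, 4))² = (-9 - 2*4)² = (-9 - 1*8)² = (-9 - 8)² = (-17)² = 289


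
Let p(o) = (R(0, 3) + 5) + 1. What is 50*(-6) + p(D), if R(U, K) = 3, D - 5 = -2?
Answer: -291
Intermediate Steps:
D = 3 (D = 5 - 2 = 3)
p(o) = 9 (p(o) = (3 + 5) + 1 = 8 + 1 = 9)
50*(-6) + p(D) = 50*(-6) + 9 = -300 + 9 = -291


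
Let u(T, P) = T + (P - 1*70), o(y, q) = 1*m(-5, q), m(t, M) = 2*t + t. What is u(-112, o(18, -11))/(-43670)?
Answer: 197/43670 ≈ 0.0045111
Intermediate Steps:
m(t, M) = 3*t
o(y, q) = -15 (o(y, q) = 1*(3*(-5)) = 1*(-15) = -15)
u(T, P) = -70 + P + T (u(T, P) = T + (P - 70) = T + (-70 + P) = -70 + P + T)
u(-112, o(18, -11))/(-43670) = (-70 - 15 - 112)/(-43670) = -197*(-1/43670) = 197/43670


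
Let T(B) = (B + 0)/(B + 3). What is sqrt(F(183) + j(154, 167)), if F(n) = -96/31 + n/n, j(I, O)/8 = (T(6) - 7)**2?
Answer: sqrt(2757233)/93 ≈ 17.855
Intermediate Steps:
T(B) = B/(3 + B)
j(I, O) = 2888/9 (j(I, O) = 8*(6/(3 + 6) - 7)**2 = 8*(6/9 - 7)**2 = 8*(6*(1/9) - 7)**2 = 8*(2/3 - 7)**2 = 8*(-19/3)**2 = 8*(361/9) = 2888/9)
F(n) = -65/31 (F(n) = -96*1/31 + 1 = -96/31 + 1 = -65/31)
sqrt(F(183) + j(154, 167)) = sqrt(-65/31 + 2888/9) = sqrt(88943/279) = sqrt(2757233)/93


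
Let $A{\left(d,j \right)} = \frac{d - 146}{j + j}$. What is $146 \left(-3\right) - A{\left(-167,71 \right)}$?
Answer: $- \frac{61883}{142} \approx -435.8$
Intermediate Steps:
$A{\left(d,j \right)} = \frac{-146 + d}{2 j}$
$146 \left(-3\right) - A{\left(-167,71 \right)} = 146 \left(-3\right) - \frac{-146 - 167}{2 \cdot 71} = -438 - \frac{1}{2} \cdot \frac{1}{71} \left(-313\right) = -438 - - \frac{313}{142} = -438 + \frac{313}{142} = - \frac{61883}{142}$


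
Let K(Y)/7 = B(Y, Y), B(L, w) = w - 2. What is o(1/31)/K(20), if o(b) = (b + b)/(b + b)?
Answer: 1/126 ≈ 0.0079365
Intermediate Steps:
o(b) = 1 (o(b) = (2*b)/((2*b)) = (2*b)*(1/(2*b)) = 1)
B(L, w) = -2 + w
K(Y) = -14 + 7*Y (K(Y) = 7*(-2 + Y) = -14 + 7*Y)
o(1/31)/K(20) = 1/(-14 + 7*20) = 1/(-14 + 140) = 1/126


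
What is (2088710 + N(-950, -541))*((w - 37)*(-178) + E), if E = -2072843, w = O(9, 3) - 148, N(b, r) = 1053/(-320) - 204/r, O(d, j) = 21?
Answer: -738978010986696357/173120 ≈ -4.2686e+12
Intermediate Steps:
N(b, r) = -1053/320 - 204/r (N(b, r) = 1053*(-1/320) - 204/r = -1053/320 - 204/r)
w = -127 (w = 21 - 148 = -127)
(2088710 + N(-950, -541))*((w - 37)*(-178) + E) = (2088710 + (-1053/320 - 204/(-541)))*((-127 - 37)*(-178) - 2072843) = (2088710 + (-1053/320 - 204*(-1/541)))*(-164*(-178) - 2072843) = (2088710 + (-1053/320 + 204/541))*(29192 - 2072843) = (2088710 - 504393/173120)*(-2043651) = (361596970807/173120)*(-2043651) = -738978010986696357/173120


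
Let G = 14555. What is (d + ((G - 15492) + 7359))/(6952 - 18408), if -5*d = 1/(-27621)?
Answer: -886910311/1582130880 ≈ -0.56058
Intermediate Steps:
d = 1/138105 (d = -⅕/(-27621) = -⅕*(-1/27621) = 1/138105 ≈ 7.2409e-6)
(d + ((G - 15492) + 7359))/(6952 - 18408) = (1/138105 + ((14555 - 15492) + 7359))/(6952 - 18408) = (1/138105 + (-937 + 7359))/(-11456) = (1/138105 + 6422)*(-1/11456) = (886910311/138105)*(-1/11456) = -886910311/1582130880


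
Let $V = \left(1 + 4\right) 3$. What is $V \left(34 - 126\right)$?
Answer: $-1380$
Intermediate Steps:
$V = 15$ ($V = 5 \cdot 3 = 15$)
$V \left(34 - 126\right) = 15 \left(34 - 126\right) = 15 \left(-92\right) = -1380$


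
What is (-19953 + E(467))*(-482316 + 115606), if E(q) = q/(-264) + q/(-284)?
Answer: 68586323381905/9372 ≈ 7.3182e+9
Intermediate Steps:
E(q) = -137*q/18744 (E(q) = q*(-1/264) + q*(-1/284) = -q/264 - q/284 = -137*q/18744)
(-19953 + E(467))*(-482316 + 115606) = (-19953 - 137/18744*467)*(-482316 + 115606) = (-19953 - 63979/18744)*(-366710) = -374063011/18744*(-366710) = 68586323381905/9372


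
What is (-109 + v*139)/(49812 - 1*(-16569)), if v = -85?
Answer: -11924/66381 ≈ -0.17963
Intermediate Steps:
(-109 + v*139)/(49812 - 1*(-16569)) = (-109 - 85*139)/(49812 - 1*(-16569)) = (-109 - 11815)/(49812 + 16569) = -11924/66381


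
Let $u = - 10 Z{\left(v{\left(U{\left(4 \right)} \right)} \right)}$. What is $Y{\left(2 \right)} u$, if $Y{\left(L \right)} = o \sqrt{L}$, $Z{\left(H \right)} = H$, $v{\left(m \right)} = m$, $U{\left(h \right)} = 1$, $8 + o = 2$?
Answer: $60 \sqrt{2} \approx 84.853$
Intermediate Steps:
$o = -6$ ($o = -8 + 2 = -6$)
$Y{\left(L \right)} = - 6 \sqrt{L}$
$u = -10$ ($u = \left(-10\right) 1 = -10$)
$Y{\left(2 \right)} u = - 6 \sqrt{2} \left(-10\right) = 60 \sqrt{2}$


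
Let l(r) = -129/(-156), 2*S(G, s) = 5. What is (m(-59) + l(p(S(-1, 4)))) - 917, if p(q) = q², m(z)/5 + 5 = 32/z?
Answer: -2895839/3068 ≈ -943.88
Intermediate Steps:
S(G, s) = 5/2 (S(G, s) = (½)*5 = 5/2)
m(z) = -25 + 160/z (m(z) = -25 + 5*(32/z) = -25 + 160/z)
l(r) = 43/52 (l(r) = -129*(-1/156) = 43/52)
(m(-59) + l(p(S(-1, 4)))) - 917 = ((-25 + 160/(-59)) + 43/52) - 917 = ((-25 + 160*(-1/59)) + 43/52) - 917 = ((-25 - 160/59) + 43/52) - 917 = (-1635/59 + 43/52) - 917 = -82483/3068 - 917 = -2895839/3068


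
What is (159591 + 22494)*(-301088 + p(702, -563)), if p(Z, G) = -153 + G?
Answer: -54953981340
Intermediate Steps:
(159591 + 22494)*(-301088 + p(702, -563)) = (159591 + 22494)*(-301088 + (-153 - 563)) = 182085*(-301088 - 716) = 182085*(-301804) = -54953981340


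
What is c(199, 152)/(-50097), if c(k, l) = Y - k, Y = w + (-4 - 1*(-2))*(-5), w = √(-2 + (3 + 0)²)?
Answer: 63/16699 - √7/50097 ≈ 0.0037199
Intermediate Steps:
w = √7 (w = √(-2 + 3²) = √(-2 + 9) = √7 ≈ 2.6458)
Y = 10 + √7 (Y = √7 + (-4 - 1*(-2))*(-5) = √7 + (-4 + 2)*(-5) = √7 - 2*(-5) = √7 + 10 = 10 + √7 ≈ 12.646)
c(k, l) = 10 + √7 - k (c(k, l) = (10 + √7) - k = 10 + √7 - k)
c(199, 152)/(-50097) = (10 + √7 - 1*199)/(-50097) = (10 + √7 - 199)*(-1/50097) = (-189 + √7)*(-1/50097) = 63/16699 - √7/50097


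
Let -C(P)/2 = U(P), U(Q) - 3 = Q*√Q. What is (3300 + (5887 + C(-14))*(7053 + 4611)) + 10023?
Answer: 68609307 + 326592*I*√14 ≈ 6.8609e+7 + 1.222e+6*I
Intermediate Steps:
U(Q) = 3 + Q^(3/2) (U(Q) = 3 + Q*√Q = 3 + Q^(3/2))
C(P) = -6 - 2*P^(3/2) (C(P) = -2*(3 + P^(3/2)) = -6 - 2*P^(3/2))
(3300 + (5887 + C(-14))*(7053 + 4611)) + 10023 = (3300 + (5887 + (-6 - (-28)*I*√14))*(7053 + 4611)) + 10023 = (3300 + (5887 + (-6 - (-28)*I*√14))*11664) + 10023 = (3300 + (5887 + (-6 + 28*I*√14))*11664) + 10023 = (3300 + (5881 + 28*I*√14)*11664) + 10023 = (3300 + (68595984 + 326592*I*√14)) + 10023 = (68599284 + 326592*I*√14) + 10023 = 68609307 + 326592*I*√14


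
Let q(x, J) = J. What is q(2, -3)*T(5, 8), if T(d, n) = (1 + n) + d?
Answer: -42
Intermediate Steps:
T(d, n) = 1 + d + n
q(2, -3)*T(5, 8) = -3*(1 + 5 + 8) = -3*14 = -42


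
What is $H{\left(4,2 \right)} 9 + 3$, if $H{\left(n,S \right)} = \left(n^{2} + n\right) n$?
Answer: $723$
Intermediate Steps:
$H{\left(n,S \right)} = n \left(n + n^{2}\right)$ ($H{\left(n,S \right)} = \left(n + n^{2}\right) n = n \left(n + n^{2}\right)$)
$H{\left(4,2 \right)} 9 + 3 = 4^{2} \left(1 + 4\right) 9 + 3 = 16 \cdot 5 \cdot 9 + 3 = 80 \cdot 9 + 3 = 720 + 3 = 723$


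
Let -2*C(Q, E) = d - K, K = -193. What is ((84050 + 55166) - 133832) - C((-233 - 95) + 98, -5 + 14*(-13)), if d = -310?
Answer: 10651/2 ≈ 5325.5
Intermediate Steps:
C(Q, E) = 117/2 (C(Q, E) = -(-310 - 1*(-193))/2 = -(-310 + 193)/2 = -½*(-117) = 117/2)
((84050 + 55166) - 133832) - C((-233 - 95) + 98, -5 + 14*(-13)) = ((84050 + 55166) - 133832) - 1*117/2 = (139216 - 133832) - 117/2 = 5384 - 117/2 = 10651/2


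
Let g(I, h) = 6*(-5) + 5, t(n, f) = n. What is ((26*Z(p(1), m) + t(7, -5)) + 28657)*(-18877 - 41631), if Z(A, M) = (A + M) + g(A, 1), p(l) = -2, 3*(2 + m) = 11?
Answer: -5083640128/3 ≈ -1.6945e+9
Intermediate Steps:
m = 5/3 (m = -2 + (⅓)*11 = -2 + 11/3 = 5/3 ≈ 1.6667)
g(I, h) = -25 (g(I, h) = -30 + 5 = -25)
Z(A, M) = -25 + A + M (Z(A, M) = (A + M) - 25 = -25 + A + M)
((26*Z(p(1), m) + t(7, -5)) + 28657)*(-18877 - 41631) = ((26*(-25 - 2 + 5/3) + 7) + 28657)*(-18877 - 41631) = ((26*(-76/3) + 7) + 28657)*(-60508) = ((-1976/3 + 7) + 28657)*(-60508) = (-1955/3 + 28657)*(-60508) = (84016/3)*(-60508) = -5083640128/3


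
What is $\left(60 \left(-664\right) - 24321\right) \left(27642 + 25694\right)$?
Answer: $-3422091096$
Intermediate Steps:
$\left(60 \left(-664\right) - 24321\right) \left(27642 + 25694\right) = \left(-39840 - 24321\right) 53336 = \left(-64161\right) 53336 = -3422091096$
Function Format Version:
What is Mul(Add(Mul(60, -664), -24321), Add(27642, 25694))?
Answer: -3422091096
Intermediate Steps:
Mul(Add(Mul(60, -664), -24321), Add(27642, 25694)) = Mul(Add(-39840, -24321), 53336) = Mul(-64161, 53336) = -3422091096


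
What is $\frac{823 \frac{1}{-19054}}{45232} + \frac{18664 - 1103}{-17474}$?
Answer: $- \frac{7567485751655}{7529988063136} \approx -1.005$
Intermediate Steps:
$\frac{823 \frac{1}{-19054}}{45232} + \frac{18664 - 1103}{-17474} = 823 \left(- \frac{1}{19054}\right) \frac{1}{45232} + \left(18664 - 1103\right) \left(- \frac{1}{17474}\right) = \left(- \frac{823}{19054}\right) \frac{1}{45232} + 17561 \left(- \frac{1}{17474}\right) = - \frac{823}{861850528} - \frac{17561}{17474} = - \frac{7567485751655}{7529988063136}$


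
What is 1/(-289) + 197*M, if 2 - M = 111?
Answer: -6205698/289 ≈ -21473.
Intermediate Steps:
M = -109 (M = 2 - 1*111 = 2 - 111 = -109)
1/(-289) + 197*M = 1/(-289) + 197*(-109) = -1/289 - 21473 = -6205698/289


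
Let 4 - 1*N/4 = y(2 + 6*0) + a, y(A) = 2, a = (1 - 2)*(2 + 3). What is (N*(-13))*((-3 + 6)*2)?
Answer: -2184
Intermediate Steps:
a = -5 (a = -1*5 = -5)
N = 28 (N = 16 - 4*(2 - 5) = 16 - 4*(-3) = 16 + 12 = 28)
(N*(-13))*((-3 + 6)*2) = (28*(-13))*((-3 + 6)*2) = -1092*2 = -364*6 = -2184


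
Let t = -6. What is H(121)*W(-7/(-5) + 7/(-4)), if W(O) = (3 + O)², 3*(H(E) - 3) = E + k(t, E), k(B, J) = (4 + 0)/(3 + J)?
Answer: 11323079/37200 ≈ 304.38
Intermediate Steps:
k(B, J) = 4/(3 + J)
H(E) = 3 + E/3 + 4/(3*(3 + E)) (H(E) = 3 + (E + 4/(3 + E))/3 = 3 + (E/3 + 4/(3*(3 + E))) = 3 + E/3 + 4/(3*(3 + E)))
H(121)*W(-7/(-5) + 7/(-4)) = ((4 + (3 + 121)*(9 + 121))/(3*(3 + 121)))*(3 + (-7/(-5) + 7/(-4)))² = ((⅓)*(4 + 124*130)/124)*(3 + (-7*(-⅕) + 7*(-¼)))² = ((⅓)*(1/124)*(4 + 16120))*(3 + (7/5 - 7/4))² = ((⅓)*(1/124)*16124)*(3 - 7/20)² = 4031*(53/20)²/93 = (4031/93)*(2809/400) = 11323079/37200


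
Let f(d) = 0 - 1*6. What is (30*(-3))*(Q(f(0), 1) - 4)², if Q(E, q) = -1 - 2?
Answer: -4410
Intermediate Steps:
f(d) = -6 (f(d) = 0 - 6 = -6)
Q(E, q) = -3
(30*(-3))*(Q(f(0), 1) - 4)² = (30*(-3))*(-3 - 4)² = -90*(-7)² = -90*49 = -4410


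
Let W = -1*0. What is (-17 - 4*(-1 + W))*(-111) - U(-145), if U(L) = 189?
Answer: 1254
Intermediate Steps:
W = 0
(-17 - 4*(-1 + W))*(-111) - U(-145) = (-17 - 4*(-1 + 0))*(-111) - 1*189 = (-17 - 4*(-1))*(-111) - 189 = (-17 + 4)*(-111) - 189 = -13*(-111) - 189 = 1443 - 189 = 1254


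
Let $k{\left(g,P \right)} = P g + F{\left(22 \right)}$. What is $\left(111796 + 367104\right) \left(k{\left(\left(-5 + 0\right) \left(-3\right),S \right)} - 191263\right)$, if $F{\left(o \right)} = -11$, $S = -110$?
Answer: $-92391303600$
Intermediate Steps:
$k{\left(g,P \right)} = -11 + P g$ ($k{\left(g,P \right)} = P g - 11 = -11 + P g$)
$\left(111796 + 367104\right) \left(k{\left(\left(-5 + 0\right) \left(-3\right),S \right)} - 191263\right) = \left(111796 + 367104\right) \left(\left(-11 - 110 \left(-5 + 0\right) \left(-3\right)\right) - 191263\right) = 478900 \left(\left(-11 - 110 \left(\left(-5\right) \left(-3\right)\right)\right) - 191263\right) = 478900 \left(\left(-11 - 1650\right) - 191263\right) = 478900 \left(-1661 - 191263\right) = 478900 \left(-192924\right) = -92391303600$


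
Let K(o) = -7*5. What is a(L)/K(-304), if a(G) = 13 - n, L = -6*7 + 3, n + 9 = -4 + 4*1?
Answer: -22/35 ≈ -0.62857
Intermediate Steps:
K(o) = -35
n = -9 (n = -9 + (-4 + 4*1) = -9 + (-4 + 4) = -9 + 0 = -9)
L = -39 (L = -42 + 3 = -39)
a(G) = 22 (a(G) = 13 - 1*(-9) = 13 + 9 = 22)
a(L)/K(-304) = 22/(-35) = 22*(-1/35) = -22/35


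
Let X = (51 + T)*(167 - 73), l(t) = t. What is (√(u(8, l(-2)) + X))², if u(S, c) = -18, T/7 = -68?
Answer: -39968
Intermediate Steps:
T = -476 (T = 7*(-68) = -476)
X = -39950 (X = (51 - 476)*(167 - 73) = -425*94 = -39950)
(√(u(8, l(-2)) + X))² = (√(-18 - 39950))² = (√(-39968))² = (4*I*√2498)² = -39968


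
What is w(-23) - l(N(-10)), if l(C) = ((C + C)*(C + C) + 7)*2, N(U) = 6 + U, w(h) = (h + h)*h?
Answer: 916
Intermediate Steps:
w(h) = 2*h² (w(h) = (2*h)*h = 2*h²)
l(C) = 14 + 8*C² (l(C) = ((2*C)*(2*C) + 7)*2 = (4*C² + 7)*2 = (7 + 4*C²)*2 = 14 + 8*C²)
w(-23) - l(N(-10)) = 2*(-23)² - (14 + 8*(6 - 10)²) = 2*529 - (14 + 8*(-4)²) = 1058 - (14 + 8*16) = 1058 - (14 + 128) = 1058 - 1*142 = 1058 - 142 = 916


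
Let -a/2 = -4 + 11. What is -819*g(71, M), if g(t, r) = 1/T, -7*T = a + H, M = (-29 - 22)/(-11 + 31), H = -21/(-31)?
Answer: -25389/59 ≈ -430.32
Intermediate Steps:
H = 21/31 (H = -21*(-1/31) = 21/31 ≈ 0.67742)
a = -14 (a = -2*(-4 + 11) = -2*7 = -14)
M = -51/20 ≈ -2.5500
T = 59/31 (T = -(-14 + 21/31)/7 = -⅐*(-413/31) = 59/31 ≈ 1.9032)
g(t, r) = 31/59 (g(t, r) = 1/(59/31) = 31/59)
-819*g(71, M) = -819*31/59 = -25389/59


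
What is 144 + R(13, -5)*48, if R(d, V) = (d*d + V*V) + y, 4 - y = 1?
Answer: 9600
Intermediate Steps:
y = 3 (y = 4 - 1*1 = 4 - 1 = 3)
R(d, V) = 3 + V² + d² (R(d, V) = (d*d + V*V) + 3 = (d² + V²) + 3 = (V² + d²) + 3 = 3 + V² + d²)
144 + R(13, -5)*48 = 144 + (3 + (-5)² + 13²)*48 = 144 + (3 + 25 + 169)*48 = 144 + 197*48 = 144 + 9456 = 9600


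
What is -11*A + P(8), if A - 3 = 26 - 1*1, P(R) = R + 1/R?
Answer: -2399/8 ≈ -299.88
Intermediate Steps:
P(R) = R + 1/R
A = 28 (A = 3 + (26 - 1*1) = 3 + (26 - 1) = 3 + 25 = 28)
-11*A + P(8) = -11*28 + (8 + 1/8) = -308 + (8 + 1/8) = -308 + 65/8 = -2399/8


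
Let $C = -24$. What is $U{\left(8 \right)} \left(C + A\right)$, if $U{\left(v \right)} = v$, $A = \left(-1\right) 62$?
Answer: $-688$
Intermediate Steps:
$A = -62$
$U{\left(8 \right)} \left(C + A\right) = 8 \left(-24 - 62\right) = 8 \left(-86\right) = -688$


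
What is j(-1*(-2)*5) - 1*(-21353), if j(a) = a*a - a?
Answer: 21443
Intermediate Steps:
j(a) = a² - a
j(-1*(-2)*5) - 1*(-21353) = (-1*(-2)*5)*(-1 - 1*(-2)*5) - 1*(-21353) = (2*5)*(-1 + 2*5) + 21353 = 10*(-1 + 10) + 21353 = 10*9 + 21353 = 90 + 21353 = 21443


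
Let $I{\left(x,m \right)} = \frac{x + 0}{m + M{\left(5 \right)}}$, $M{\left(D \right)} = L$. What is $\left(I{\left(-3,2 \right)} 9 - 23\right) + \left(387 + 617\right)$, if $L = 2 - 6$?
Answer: $\frac{1989}{2} \approx 994.5$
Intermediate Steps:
$L = -4$ ($L = 2 - 6 = -4$)
$M{\left(D \right)} = -4$
$I{\left(x,m \right)} = \frac{x}{-4 + m}$ ($I{\left(x,m \right)} = \frac{x + 0}{m - 4} = \frac{x}{-4 + m}$)
$\left(I{\left(-3,2 \right)} 9 - 23\right) + \left(387 + 617\right) = \left(- \frac{3}{-4 + 2} \cdot 9 - 23\right) + \left(387 + 617\right) = \left(- \frac{3}{-2} \cdot 9 - 23\right) + 1004 = \left(\left(-3\right) \left(- \frac{1}{2}\right) 9 - 23\right) + 1004 = \left(\frac{3}{2} \cdot 9 - 23\right) + 1004 = \left(\frac{27}{2} - 23\right) + 1004 = - \frac{19}{2} + 1004 = \frac{1989}{2}$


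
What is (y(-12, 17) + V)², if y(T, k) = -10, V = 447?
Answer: 190969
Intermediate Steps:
(y(-12, 17) + V)² = (-10 + 447)² = 437² = 190969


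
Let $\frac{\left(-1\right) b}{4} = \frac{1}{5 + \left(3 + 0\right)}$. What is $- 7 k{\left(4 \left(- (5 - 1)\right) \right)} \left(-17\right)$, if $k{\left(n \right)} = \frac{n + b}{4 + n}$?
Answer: $\frac{1309}{8} \approx 163.63$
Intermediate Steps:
$b = - \frac{1}{2}$ ($b = - \frac{4}{5 + \left(3 + 0\right)} = - \frac{4}{5 + 3} = - \frac{4}{8} = \left(-4\right) \frac{1}{8} = - \frac{1}{2} \approx -0.5$)
$k{\left(n \right)} = \frac{- \frac{1}{2} + n}{4 + n}$ ($k{\left(n \right)} = \frac{n - \frac{1}{2}}{4 + n} = \frac{- \frac{1}{2} + n}{4 + n}$)
$- 7 k{\left(4 \left(- (5 - 1)\right) \right)} \left(-17\right) = - 7 \frac{- \frac{1}{2} + 4 \left(- (5 - 1)\right)}{4 + 4 \left(- (5 - 1)\right)} \left(-17\right) = - 7 \frac{- \frac{1}{2} + 4 \left(\left(-1\right) 4\right)}{4 + 4 \left(\left(-1\right) 4\right)} \left(-17\right) = - 7 \frac{- \frac{1}{2} + 4 \left(-4\right)}{4 + 4 \left(-4\right)} \left(-17\right) = - 7 \frac{- \frac{1}{2} - 16}{4 - 16} \left(-17\right) = - 7 \frac{1}{-12} \left(- \frac{33}{2}\right) \left(-17\right) = - 7 \left(\left(- \frac{1}{12}\right) \left(- \frac{33}{2}\right)\right) \left(-17\right) = \left(-7\right) \frac{11}{8} \left(-17\right) = \left(- \frac{77}{8}\right) \left(-17\right) = \frac{1309}{8}$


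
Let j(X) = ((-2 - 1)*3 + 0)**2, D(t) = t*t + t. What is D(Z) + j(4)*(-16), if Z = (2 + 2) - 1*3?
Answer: -1294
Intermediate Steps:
Z = 1 (Z = 4 - 3 = 1)
D(t) = t + t**2 (D(t) = t**2 + t = t + t**2)
j(X) = 81 (j(X) = (-3*3 + 0)**2 = (-9 + 0)**2 = (-9)**2 = 81)
D(Z) + j(4)*(-16) = 1*(1 + 1) + 81*(-16) = 1*2 - 1296 = 2 - 1296 = -1294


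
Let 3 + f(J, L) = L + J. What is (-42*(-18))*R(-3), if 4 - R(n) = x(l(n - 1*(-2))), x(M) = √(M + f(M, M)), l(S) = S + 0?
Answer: 3024 - 756*I*√6 ≈ 3024.0 - 1851.8*I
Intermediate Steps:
f(J, L) = -3 + J + L (f(J, L) = -3 + (L + J) = -3 + (J + L) = -3 + J + L)
l(S) = S
x(M) = √(-3 + 3*M) (x(M) = √(M + (-3 + M + M)) = √(M + (-3 + 2*M)) = √(-3 + 3*M))
R(n) = 4 - √(3 + 3*n) (R(n) = 4 - √(-3 + 3*(n - 1*(-2))) = 4 - √(-3 + 3*(n + 2)) = 4 - √(-3 + 3*(2 + n)) = 4 - √(-3 + (6 + 3*n)) = 4 - √(3 + 3*n))
(-42*(-18))*R(-3) = (-42*(-18))*(4 - √(3 + 3*(-3))) = 756*(4 - √(3 - 9)) = 756*(4 - √(-6)) = 756*(4 - I*√6) = 3024 - 756*I*√6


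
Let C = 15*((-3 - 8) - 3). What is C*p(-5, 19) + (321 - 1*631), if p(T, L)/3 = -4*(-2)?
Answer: -5350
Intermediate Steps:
p(T, L) = 24 (p(T, L) = 3*(-4*(-2)) = 3*8 = 24)
C = -210 (C = 15*(-11 - 3) = 15*(-14) = -210)
C*p(-5, 19) + (321 - 1*631) = -210*24 + (321 - 1*631) = -5040 + (321 - 631) = -5040 - 310 = -5350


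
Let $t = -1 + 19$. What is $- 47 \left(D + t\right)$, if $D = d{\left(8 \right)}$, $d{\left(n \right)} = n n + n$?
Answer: $-4230$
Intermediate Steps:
$t = 18$
$d{\left(n \right)} = n + n^{2}$ ($d{\left(n \right)} = n^{2} + n = n + n^{2}$)
$D = 72$ ($D = 8 \left(1 + 8\right) = 8 \cdot 9 = 72$)
$- 47 \left(D + t\right) = - 47 \left(72 + 18\right) = \left(-47\right) 90 = -4230$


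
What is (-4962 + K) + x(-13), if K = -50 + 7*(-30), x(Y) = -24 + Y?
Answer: -5259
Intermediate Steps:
K = -260 (K = -50 - 210 = -260)
(-4962 + K) + x(-13) = (-4962 - 260) + (-24 - 13) = -5222 - 37 = -5259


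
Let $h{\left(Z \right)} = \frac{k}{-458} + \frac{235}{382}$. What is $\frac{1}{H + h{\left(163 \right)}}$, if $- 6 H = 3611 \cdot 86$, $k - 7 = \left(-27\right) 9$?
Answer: $- \frac{262434}{13582674821} \approx -1.9321 \cdot 10^{-5}$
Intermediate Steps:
$k = -236$ ($k = 7 - 243 = -236$)
$H = - \frac{155273}{3}$ ($H = - \frac{3611 \cdot 86}{6} = \left(- \frac{1}{6}\right) 310546 = - \frac{155273}{3} \approx -51758.0$)
$h{\left(Z \right)} = \frac{98891}{87478}$ ($h{\left(Z \right)} = - \frac{236}{-458} + \frac{235}{382} = \left(-236\right) \left(- \frac{1}{458}\right) + 235 \cdot \frac{1}{382} = \frac{118}{229} + \frac{235}{382} = \frac{98891}{87478}$)
$\frac{1}{H + h{\left(163 \right)}} = \frac{1}{- \frac{155273}{3} + \frac{98891}{87478}} = \frac{1}{- \frac{13582674821}{262434}} = - \frac{262434}{13582674821}$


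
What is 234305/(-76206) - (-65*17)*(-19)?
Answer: -1600179275/76206 ≈ -20998.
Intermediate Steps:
234305/(-76206) - (-65*17)*(-19) = 234305*(-1/76206) - (-1105)*(-19) = -234305/76206 - 1*20995 = -234305/76206 - 20995 = -1600179275/76206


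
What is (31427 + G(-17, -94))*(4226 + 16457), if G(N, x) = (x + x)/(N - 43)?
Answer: 9751041716/15 ≈ 6.5007e+8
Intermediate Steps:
G(N, x) = 2*x/(-43 + N) (G(N, x) = (2*x)/(-43 + N) = 2*x/(-43 + N))
(31427 + G(-17, -94))*(4226 + 16457) = (31427 + 2*(-94)/(-43 - 17))*(4226 + 16457) = (31427 + 2*(-94)/(-60))*20683 = (31427 + 2*(-94)*(-1/60))*20683 = (31427 + 47/15)*20683 = (471452/15)*20683 = 9751041716/15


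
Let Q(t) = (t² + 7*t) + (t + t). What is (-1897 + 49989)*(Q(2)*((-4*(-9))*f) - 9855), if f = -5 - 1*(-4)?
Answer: -512035524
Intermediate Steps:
f = -1 (f = -5 + 4 = -1)
Q(t) = t² + 9*t (Q(t) = (t² + 7*t) + 2*t = t² + 9*t)
(-1897 + 49989)*(Q(2)*((-4*(-9))*f) - 9855) = (-1897 + 49989)*((2*(9 + 2))*(-4*(-9)*(-1)) - 9855) = 48092*((2*11)*(36*(-1)) - 9855) = 48092*(22*(-36) - 9855) = 48092*(-792 - 9855) = 48092*(-10647) = -512035524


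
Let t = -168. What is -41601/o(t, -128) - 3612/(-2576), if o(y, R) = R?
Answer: 960951/2944 ≈ 326.41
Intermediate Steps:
-41601/o(t, -128) - 3612/(-2576) = -41601/(-128) - 3612/(-2576) = -41601*(-1/128) - 3612*(-1/2576) = 41601/128 + 129/92 = 960951/2944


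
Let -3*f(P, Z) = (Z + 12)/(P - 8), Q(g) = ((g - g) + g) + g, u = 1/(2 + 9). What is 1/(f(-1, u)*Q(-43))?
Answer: -297/11438 ≈ -0.025966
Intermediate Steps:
u = 1/11 ≈ 0.090909
Q(g) = 2*g (Q(g) = (0 + g) + g = g + g = 2*g)
f(P, Z) = -(12 + Z)/(3*(-8 + P)) (f(P, Z) = -(Z + 12)/(3*(P - 8)) = -(12 + Z)/(3*(-8 + P)))
1/(f(-1, u)*Q(-43)) = 1/(((-12 - 1*1/11)/(3*(-8 - 1)))*(2*(-43))) = 1/(((1/3)*(-12 - 1/11)/(-9))*(-86)) = 1/(((1/3)*(-1/9)*(-133/11))*(-86)) = 1/((133/297)*(-86)) = 1/(-11438/297) = -297/11438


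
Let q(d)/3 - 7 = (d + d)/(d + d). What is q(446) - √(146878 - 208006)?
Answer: 24 - 6*I*√1698 ≈ 24.0 - 247.24*I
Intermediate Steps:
q(d) = 24 (q(d) = 21 + 3*((d + d)/(d + d)) = 21 + 3*((2*d)/((2*d))) = 21 + 3*((2*d)*(1/(2*d))) = 21 + 3*1 = 21 + 3 = 24)
q(446) - √(146878 - 208006) = 24 - √(146878 - 208006) = 24 - √(-61128) = 24 - 6*I*√1698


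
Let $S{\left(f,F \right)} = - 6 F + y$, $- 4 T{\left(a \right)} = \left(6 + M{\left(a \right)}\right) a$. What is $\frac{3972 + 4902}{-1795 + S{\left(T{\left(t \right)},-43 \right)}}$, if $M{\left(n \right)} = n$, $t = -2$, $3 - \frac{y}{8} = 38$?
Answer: $- \frac{8874}{1817} \approx -4.8839$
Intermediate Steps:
$y = -280$ ($y = 24 - 304 = -280$)
$T{\left(a \right)} = - \frac{a \left(6 + a\right)}{4}$ ($T{\left(a \right)} = - \frac{\left(6 + a\right) a}{4} = - \frac{a \left(6 + a\right)}{4}$)
$S{\left(f,F \right)} = -280 - 6 F$ ($S{\left(f,F \right)} = - 6 F - 280 = -280 - 6 F$)
$\frac{3972 + 4902}{-1795 + S{\left(T{\left(t \right)},-43 \right)}} = \frac{3972 + 4902}{-1795 - 22} = \frac{8874}{-1795 + \left(-280 + 258\right)} = \frac{8874}{-1795 - 22} = \frac{8874}{-1817} = 8874 \left(- \frac{1}{1817}\right) = - \frac{8874}{1817}$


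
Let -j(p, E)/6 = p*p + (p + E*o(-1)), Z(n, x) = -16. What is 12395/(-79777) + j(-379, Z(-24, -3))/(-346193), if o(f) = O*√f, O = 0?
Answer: 64283013209/27618238961 ≈ 2.3276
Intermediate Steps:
o(f) = 0 (o(f) = 0*√f = 0)
j(p, E) = -6*p - 6*p² (j(p, E) = -6*(p*p + (p + E*0)) = -6*(p² + (p + 0)) = -6*(p² + p) = -6*(p + p²) = -6*p - 6*p²)
12395/(-79777) + j(-379, Z(-24, -3))/(-346193) = 12395/(-79777) + (6*(-379)*(-1 - 1*(-379)))/(-346193) = 12395*(-1/79777) + (6*(-379)*(-1 + 379))*(-1/346193) = -12395/79777 + (6*(-379)*378)*(-1/346193) = -12395/79777 - 859572*(-1/346193) = -12395/79777 + 859572/346193 = 64283013209/27618238961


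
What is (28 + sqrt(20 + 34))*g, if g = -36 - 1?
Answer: -1036 - 111*sqrt(6) ≈ -1307.9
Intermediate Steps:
g = -37
(28 + sqrt(20 + 34))*g = (28 + sqrt(20 + 34))*(-37) = (28 + sqrt(54))*(-37) = (28 + 3*sqrt(6))*(-37) = -1036 - 111*sqrt(6)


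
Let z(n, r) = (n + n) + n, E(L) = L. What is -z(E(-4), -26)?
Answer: 12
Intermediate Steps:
z(n, r) = 3*n (z(n, r) = 2*n + n = 3*n)
-z(E(-4), -26) = -3*(-4) = -1*(-12) = 12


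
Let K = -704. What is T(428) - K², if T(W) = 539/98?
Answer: -991221/2 ≈ -4.9561e+5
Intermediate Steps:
T(W) = 11/2 (T(W) = 539*(1/98) = 11/2)
T(428) - K² = 11/2 - 1*(-704)² = 11/2 - 1*495616 = 11/2 - 495616 = -991221/2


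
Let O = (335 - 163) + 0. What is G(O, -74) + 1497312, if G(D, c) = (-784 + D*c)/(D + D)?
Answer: 64382727/43 ≈ 1.4973e+6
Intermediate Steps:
O = 172 (O = 172 + 0 = 172)
G(D, c) = (-784 + D*c)/(2*D) (G(D, c) = (-784 + D*c)/((2*D)) = (-784 + D*c)*(1/(2*D)) = (-784 + D*c)/(2*D))
G(O, -74) + 1497312 = ((½)*(-74) - 392/172) + 1497312 = (-37 - 392*1/172) + 1497312 = (-37 - 98/43) + 1497312 = -1689/43 + 1497312 = 64382727/43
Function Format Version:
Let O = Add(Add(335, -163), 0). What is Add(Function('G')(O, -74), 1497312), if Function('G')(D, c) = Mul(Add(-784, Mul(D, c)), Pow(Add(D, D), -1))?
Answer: Rational(64382727, 43) ≈ 1.4973e+6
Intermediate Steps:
O = 172 (O = Add(172, 0) = 172)
Function('G')(D, c) = Mul(Rational(1, 2), Pow(D, -1), Add(-784, Mul(D, c))) (Function('G')(D, c) = Mul(Add(-784, Mul(D, c)), Pow(Mul(2, D), -1)) = Mul(Add(-784, Mul(D, c)), Mul(Rational(1, 2), Pow(D, -1))) = Mul(Rational(1, 2), Pow(D, -1), Add(-784, Mul(D, c))))
Add(Function('G')(O, -74), 1497312) = Add(Add(Mul(Rational(1, 2), -74), Mul(-392, Pow(172, -1))), 1497312) = Add(Add(-37, Mul(-392, Rational(1, 172))), 1497312) = Add(Add(-37, Rational(-98, 43)), 1497312) = Add(Rational(-1689, 43), 1497312) = Rational(64382727, 43)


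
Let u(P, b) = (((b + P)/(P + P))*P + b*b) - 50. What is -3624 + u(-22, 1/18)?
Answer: -596965/162 ≈ -3685.0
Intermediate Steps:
u(P, b) = -50 + b² + P/2 + b/2 (u(P, b) = (((P + b)/((2*P)))*P + b²) - 50 = (((P + b)*(1/(2*P)))*P + b²) - 50 = (((P + b)/(2*P))*P + b²) - 50 = ((P/2 + b/2) + b²) - 50 = (b² + P/2 + b/2) - 50 = -50 + b² + P/2 + b/2)
-3624 + u(-22, 1/18) = -3624 + (-50 + (1/18)² + (½)*(-22) + (½)/18) = -3624 + (-50 + (1/18)² - 11 + (½)*(1/18)) = -3624 + (-50 + 1/324 - 11 + 1/36) = -3624 - 9877/162 = -596965/162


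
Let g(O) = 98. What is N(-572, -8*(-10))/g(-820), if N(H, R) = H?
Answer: -286/49 ≈ -5.8367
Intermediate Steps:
N(-572, -8*(-10))/g(-820) = -572/98 = -572*1/98 = -286/49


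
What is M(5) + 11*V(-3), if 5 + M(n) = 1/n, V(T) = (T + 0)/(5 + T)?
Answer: -213/10 ≈ -21.300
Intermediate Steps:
V(T) = T/(5 + T)
M(n) = -5 + 1/n
M(5) + 11*V(-3) = (-5 + 1/5) + 11*(-3/(5 - 3)) = (-5 + ⅕) + 11*(-3/2) = -24/5 + 11*(-3*½) = -24/5 + 11*(-3/2) = -24/5 - 33/2 = -213/10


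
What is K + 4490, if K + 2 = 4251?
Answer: 8739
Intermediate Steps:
K = 4249 (K = -2 + 4251 = 4249)
K + 4490 = 4249 + 4490 = 8739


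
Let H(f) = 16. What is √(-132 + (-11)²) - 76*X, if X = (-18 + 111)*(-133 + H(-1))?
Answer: 826956 + I*√11 ≈ 8.2696e+5 + 3.3166*I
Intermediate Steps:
X = -10881 (X = (-18 + 111)*(-133 + 16) = 93*(-117) = -10881)
√(-132 + (-11)²) - 76*X = √(-132 + (-11)²) - 76*(-10881) = √(-132 + 121) + 826956 = √(-11) + 826956 = I*√11 + 826956 = 826956 + I*√11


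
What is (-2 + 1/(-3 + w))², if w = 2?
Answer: 9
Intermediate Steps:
(-2 + 1/(-3 + w))² = (-2 + 1/(-3 + 2))² = (-2 + 1/(-1))² = (-2 - 1)² = (-3)² = 9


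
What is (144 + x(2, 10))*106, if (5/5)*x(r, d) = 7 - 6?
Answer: 15370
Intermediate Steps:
x(r, d) = 1 (x(r, d) = 7 - 6 = 1)
(144 + x(2, 10))*106 = (144 + 1)*106 = 145*106 = 15370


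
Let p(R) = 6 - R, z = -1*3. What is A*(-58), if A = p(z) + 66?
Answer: -4350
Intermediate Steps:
z = -3
A = 75 (A = (6 - 1*(-3)) + 66 = (6 + 3) + 66 = 9 + 66 = 75)
A*(-58) = 75*(-58) = -4350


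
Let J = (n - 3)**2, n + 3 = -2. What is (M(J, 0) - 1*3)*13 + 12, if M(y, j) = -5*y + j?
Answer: -4187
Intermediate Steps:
n = -5 (n = -3 - 2 = -5)
J = 64 (J = (-5 - 3)**2 = (-8)**2 = 64)
M(y, j) = j - 5*y
(M(J, 0) - 1*3)*13 + 12 = ((0 - 5*64) - 1*3)*13 + 12 = ((0 - 320) - 3)*13 + 12 = (-320 - 3)*13 + 12 = -323*13 + 12 = -4199 + 12 = -4187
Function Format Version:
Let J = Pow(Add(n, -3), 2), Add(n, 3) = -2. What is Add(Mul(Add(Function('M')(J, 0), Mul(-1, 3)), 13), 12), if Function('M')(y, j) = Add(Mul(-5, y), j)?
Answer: -4187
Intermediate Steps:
n = -5 (n = Add(-3, -2) = -5)
J = 64 (J = Pow(Add(-5, -3), 2) = Pow(-8, 2) = 64)
Function('M')(y, j) = Add(j, Mul(-5, y))
Add(Mul(Add(Function('M')(J, 0), Mul(-1, 3)), 13), 12) = Add(Mul(Add(Add(0, Mul(-5, 64)), Mul(-1, 3)), 13), 12) = Add(Mul(Add(Add(0, -320), -3), 13), 12) = Add(Mul(Add(-320, -3), 13), 12) = Add(Mul(-323, 13), 12) = Add(-4199, 12) = -4187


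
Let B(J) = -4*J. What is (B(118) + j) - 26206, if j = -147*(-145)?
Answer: -5363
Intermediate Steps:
j = 21315
(B(118) + j) - 26206 = (-4*118 + 21315) - 26206 = (-472 + 21315) - 26206 = 20843 - 26206 = -5363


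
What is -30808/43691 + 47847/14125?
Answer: 1655320277/617135375 ≈ 2.6823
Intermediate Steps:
-30808/43691 + 47847/14125 = 1655320277/617135375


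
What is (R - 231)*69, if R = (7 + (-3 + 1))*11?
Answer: -12144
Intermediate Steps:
R = 55 (R = (7 - 2)*11 = 5*11 = 55)
(R - 231)*69 = (55 - 231)*69 = -176*69 = -12144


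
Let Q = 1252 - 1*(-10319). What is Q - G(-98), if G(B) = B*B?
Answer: 1967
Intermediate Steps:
G(B) = B**2
Q = 11571 (Q = 1252 + 10319 = 11571)
Q - G(-98) = 11571 - 1*(-98)**2 = 11571 - 1*9604 = 11571 - 9604 = 1967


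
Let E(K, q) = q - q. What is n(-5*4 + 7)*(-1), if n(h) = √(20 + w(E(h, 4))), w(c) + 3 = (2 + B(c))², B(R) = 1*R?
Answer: -√21 ≈ -4.5826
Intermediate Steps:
B(R) = R
E(K, q) = 0
w(c) = -3 + (2 + c)²
n(h) = √21 (n(h) = √(20 + (-3 + (2 + 0)²)) = √(20 + (-3 + 2²)) = √(20 + (-3 + 4)) = √(20 + 1) = √21)
n(-5*4 + 7)*(-1) = √21*(-1) = -√21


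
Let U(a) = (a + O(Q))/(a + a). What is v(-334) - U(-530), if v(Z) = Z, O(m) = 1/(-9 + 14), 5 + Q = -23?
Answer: -1772849/5300 ≈ -334.50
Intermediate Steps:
Q = -28 (Q = -5 - 23 = -28)
O(m) = 1/5
U(a) = (1/5 + a)/(2*a) (U(a) = (a + 1/5)/(a + a) = (1/5 + a)/((2*a)) = (1/5 + a)*(1/(2*a)) = (1/5 + a)/(2*a))
v(-334) - U(-530) = -334 - (1 + 5*(-530))/(10*(-530)) = -334 - (-1)*(1 - 2650)/(10*530) = -334 - (-1)*(-2649)/(10*530) = -334 - 1*2649/5300 = -334 - 2649/5300 = -1772849/5300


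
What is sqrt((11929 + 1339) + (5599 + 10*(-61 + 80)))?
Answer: sqrt(19057) ≈ 138.05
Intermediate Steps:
sqrt((11929 + 1339) + (5599 + 10*(-61 + 80))) = sqrt(13268 + (5599 + 10*19)) = sqrt(13268 + (5599 + 190)) = sqrt(13268 + 5789) = sqrt(19057)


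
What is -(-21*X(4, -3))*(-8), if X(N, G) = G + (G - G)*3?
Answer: 504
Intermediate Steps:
X(N, G) = G (X(N, G) = G + 0*3 = G + 0 = G)
-(-21*X(4, -3))*(-8) = -(-21*(-3))*(-8) = -63*(-8) = -1*(-504) = 504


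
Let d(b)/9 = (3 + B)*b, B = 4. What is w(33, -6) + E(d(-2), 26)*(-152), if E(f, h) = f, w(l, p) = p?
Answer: 19146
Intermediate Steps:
d(b) = 63*b (d(b) = 9*((3 + 4)*b) = 9*(7*b) = 63*b)
w(33, -6) + E(d(-2), 26)*(-152) = -6 + (63*(-2))*(-152) = -6 - 126*(-152) = -6 + 19152 = 19146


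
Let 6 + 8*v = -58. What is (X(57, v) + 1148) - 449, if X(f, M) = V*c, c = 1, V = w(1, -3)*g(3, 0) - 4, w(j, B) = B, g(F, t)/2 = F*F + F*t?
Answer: 641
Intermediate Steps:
g(F, t) = 2*F² + 2*F*t (g(F, t) = 2*(F*F + F*t) = 2*(F² + F*t) = 2*F² + 2*F*t)
V = -58 (V = -6*3*(3 + 0) - 4 = -6*3*3 - 4 = -3*18 - 4 = -54 - 4 = -58)
v = -8 (v = -¾ + (⅛)*(-58) = -¾ - 29/4 = -8)
X(f, M) = -58 (X(f, M) = -58*1 = -58)
(X(57, v) + 1148) - 449 = (-58 + 1148) - 449 = 1090 - 449 = 641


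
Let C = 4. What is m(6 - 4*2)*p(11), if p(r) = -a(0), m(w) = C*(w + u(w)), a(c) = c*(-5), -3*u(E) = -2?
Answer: 0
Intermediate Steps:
u(E) = ⅔ (u(E) = -⅓*(-2) = ⅔)
a(c) = -5*c
m(w) = 8/3 + 4*w (m(w) = 4*(w + ⅔) = 4*(⅔ + w) = 8/3 + 4*w)
p(r) = 0 (p(r) = -(-5)*0 = -1*0 = 0)
m(6 - 4*2)*p(11) = (8/3 + 4*(6 - 4*2))*0 = (8/3 + 4*(6 - 8))*0 = (8/3 + 4*(-2))*0 = (8/3 - 8)*0 = -16/3*0 = 0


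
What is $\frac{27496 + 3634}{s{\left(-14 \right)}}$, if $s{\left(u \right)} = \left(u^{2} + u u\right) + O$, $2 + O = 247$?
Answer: $\frac{31130}{637} \approx 48.87$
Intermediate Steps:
$O = 245$ ($O = -2 + 247 = 245$)
$s{\left(u \right)} = 245 + 2 u^{2}$ ($s{\left(u \right)} = \left(u^{2} + u u\right) + 245 = \left(u^{2} + u^{2}\right) + 245 = 2 u^{2} + 245 = 245 + 2 u^{2}$)
$\frac{27496 + 3634}{s{\left(-14 \right)}} = \frac{27496 + 3634}{245 + 2 \left(-14\right)^{2}} = \frac{31130}{245 + 2 \cdot 196} = \frac{31130}{245 + 392} = \frac{31130}{637}$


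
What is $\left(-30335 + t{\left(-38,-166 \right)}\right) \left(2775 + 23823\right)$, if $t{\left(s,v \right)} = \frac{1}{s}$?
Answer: $- \frac{15330169569}{19} \approx -8.0685 \cdot 10^{8}$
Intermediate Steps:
$\left(-30335 + t{\left(-38,-166 \right)}\right) \left(2775 + 23823\right) = \left(-30335 + \frac{1}{-38}\right) \left(2775 + 23823\right) = \left(-30335 - \frac{1}{38}\right) 26598 = \left(- \frac{1152731}{38}\right) 26598 = - \frac{15330169569}{19}$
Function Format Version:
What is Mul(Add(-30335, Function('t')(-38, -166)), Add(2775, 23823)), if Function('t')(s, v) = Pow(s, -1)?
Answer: Rational(-15330169569, 19) ≈ -8.0685e+8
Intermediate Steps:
Mul(Add(-30335, Function('t')(-38, -166)), Add(2775, 23823)) = Mul(Add(-30335, Pow(-38, -1)), Add(2775, 23823)) = Mul(Add(-30335, Rational(-1, 38)), 26598) = Mul(Rational(-1152731, 38), 26598) = Rational(-15330169569, 19)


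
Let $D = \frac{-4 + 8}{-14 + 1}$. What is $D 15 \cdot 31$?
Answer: $- \frac{1860}{13} \approx -143.08$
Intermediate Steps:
$D = - \frac{4}{13}$ ($D = \frac{4}{-13} = 4 \left(- \frac{1}{13}\right) = - \frac{4}{13} \approx -0.30769$)
$D 15 \cdot 31 = \left(- \frac{4}{13}\right) 15 \cdot 31 = \left(- \frac{60}{13}\right) 31 = - \frac{1860}{13}$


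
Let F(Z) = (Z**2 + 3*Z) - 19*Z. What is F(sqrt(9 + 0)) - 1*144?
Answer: -183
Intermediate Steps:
F(Z) = Z**2 - 16*Z
F(sqrt(9 + 0)) - 1*144 = sqrt(9 + 0)*(-16 + sqrt(9 + 0)) - 1*144 = sqrt(9)*(-16 + sqrt(9)) - 144 = 3*(-16 + 3) - 144 = 3*(-13) - 144 = -39 - 144 = -183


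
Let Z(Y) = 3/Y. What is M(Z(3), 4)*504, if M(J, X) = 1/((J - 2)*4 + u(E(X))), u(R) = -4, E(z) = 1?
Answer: -63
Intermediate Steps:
M(J, X) = 1/(-12 + 4*J) (M(J, X) = 1/((J - 2)*4 - 4) = 1/((-2 + J)*4 - 4) = 1/((-8 + 4*J) - 4) = 1/(-12 + 4*J))
M(Z(3), 4)*504 = (1/(4*(-3 + 3/3)))*504 = (1/(4*(-3 + 3*(1/3))))*504 = (1/(4*(-3 + 1)))*504 = ((1/4)/(-2))*504 = ((1/4)*(-1/2))*504 = -1/8*504 = -63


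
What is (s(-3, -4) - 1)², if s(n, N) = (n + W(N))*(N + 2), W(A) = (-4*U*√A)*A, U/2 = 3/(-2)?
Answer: -36839 + 1920*I ≈ -36839.0 + 1920.0*I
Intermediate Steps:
U = -3 (U = 2*(3/(-2)) = 2*(3*(-½)) = 2*(-3/2) = -3)
W(A) = 12*A^(3/2) (W(A) = (-(-12)*√A)*A = (12*√A)*A = 12*A^(3/2))
s(n, N) = (2 + N)*(n + 12*N^(3/2)) (s(n, N) = (n + 12*N^(3/2))*(N + 2) = (n + 12*N^(3/2))*(2 + N) = (2 + N)*(n + 12*N^(3/2)))
(s(-3, -4) - 1)² = ((2*(-3) + 12*(-4)^(5/2) + 24*(-4)^(3/2) - 4*(-3)) - 1)² = ((-6 + 12*(32*I) + 24*(-8*I) + 12) - 1)² = ((-6 + 384*I - 192*I + 12) - 1)² = ((6 + 192*I) - 1)² = (5 + 192*I)²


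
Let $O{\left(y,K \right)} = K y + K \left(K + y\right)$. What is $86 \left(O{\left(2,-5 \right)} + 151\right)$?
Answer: $13416$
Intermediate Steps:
$86 \left(O{\left(2,-5 \right)} + 151\right) = 86 \left(- 5 \left(-5 + 2 \cdot 2\right) + 151\right) = 86 \left(- 5 \left(-5 + 4\right) + 151\right) = 86 \left(\left(-5\right) \left(-1\right) + 151\right) = 86 \left(5 + 151\right) = 86 \cdot 156 = 13416$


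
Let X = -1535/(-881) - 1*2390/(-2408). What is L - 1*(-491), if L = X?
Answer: 523716419/1060724 ≈ 493.73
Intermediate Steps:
X = 2900935/1060724 (X = -1535*(-1/881) - 2390*(-1/2408) = 1535/881 + 1195/1204 = 2900935/1060724 ≈ 2.7349)
L = 2900935/1060724 ≈ 2.7349
L - 1*(-491) = 2900935/1060724 - 1*(-491) = 2900935/1060724 + 491 = 523716419/1060724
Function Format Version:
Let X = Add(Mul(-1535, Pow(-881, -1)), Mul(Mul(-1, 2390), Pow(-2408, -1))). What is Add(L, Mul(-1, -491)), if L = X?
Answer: Rational(523716419, 1060724) ≈ 493.73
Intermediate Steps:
X = Rational(2900935, 1060724) (X = Add(Mul(-1535, Rational(-1, 881)), Mul(-2390, Rational(-1, 2408))) = Add(Rational(1535, 881), Rational(1195, 1204)) = Rational(2900935, 1060724) ≈ 2.7349)
L = Rational(2900935, 1060724) ≈ 2.7349
Add(L, Mul(-1, -491)) = Add(Rational(2900935, 1060724), Mul(-1, -491)) = Add(Rational(2900935, 1060724), 491) = Rational(523716419, 1060724)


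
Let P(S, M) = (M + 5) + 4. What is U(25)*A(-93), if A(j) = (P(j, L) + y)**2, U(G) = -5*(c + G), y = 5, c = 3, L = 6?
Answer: -56000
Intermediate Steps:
P(S, M) = 9 + M (P(S, M) = (5 + M) + 4 = 9 + M)
U(G) = -15 - 5*G (U(G) = -5*(3 + G) = -15 - 5*G)
A(j) = 400 (A(j) = ((9 + 6) + 5)**2 = (15 + 5)**2 = 20**2 = 400)
U(25)*A(-93) = (-15 - 5*25)*400 = (-15 - 125)*400 = -140*400 = -56000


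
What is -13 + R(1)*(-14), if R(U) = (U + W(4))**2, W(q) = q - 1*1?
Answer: -237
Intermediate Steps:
W(q) = -1 + q (W(q) = q - 1 = -1 + q)
R(U) = (3 + U)**2 (R(U) = (U + (-1 + 4))**2 = (U + 3)**2 = (3 + U)**2)
-13 + R(1)*(-14) = -13 + (3 + 1)**2*(-14) = -13 + 4**2*(-14) = -13 + 16*(-14) = -13 - 224 = -237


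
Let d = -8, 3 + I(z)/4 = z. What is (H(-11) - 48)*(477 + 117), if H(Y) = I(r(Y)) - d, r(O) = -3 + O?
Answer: -64152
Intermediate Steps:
I(z) = -12 + 4*z
H(Y) = -16 + 4*Y (H(Y) = (-12 + 4*(-3 + Y)) - 1*(-8) = (-12 + (-12 + 4*Y)) + 8 = (-24 + 4*Y) + 8 = -16 + 4*Y)
(H(-11) - 48)*(477 + 117) = ((-16 + 4*(-11)) - 48)*(477 + 117) = ((-16 - 44) - 48)*594 = (-60 - 48)*594 = -108*594 = -64152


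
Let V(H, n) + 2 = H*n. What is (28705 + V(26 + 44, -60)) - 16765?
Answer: 7738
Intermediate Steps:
V(H, n) = -2 + H*n
(28705 + V(26 + 44, -60)) - 16765 = (28705 + (-2 + (26 + 44)*(-60))) - 16765 = (28705 + (-2 + 70*(-60))) - 16765 = (28705 + (-2 - 4200)) - 16765 = (28705 - 4202) - 16765 = 24503 - 16765 = 7738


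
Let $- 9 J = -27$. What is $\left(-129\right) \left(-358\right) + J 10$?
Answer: $46212$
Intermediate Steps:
$J = 3$ ($J = \left(- \frac{1}{9}\right) \left(-27\right) = 3$)
$\left(-129\right) \left(-358\right) + J 10 = \left(-129\right) \left(-358\right) + 3 \cdot 10 = 46182 + 30 = 46212$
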